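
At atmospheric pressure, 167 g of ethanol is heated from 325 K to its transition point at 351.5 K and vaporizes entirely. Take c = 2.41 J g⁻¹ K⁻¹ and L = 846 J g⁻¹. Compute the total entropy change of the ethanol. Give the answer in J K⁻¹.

ΔS = 433 J/K

Warming step: ΔS₁ = m c ln(T_tr/T_i) = 167 × 2.41 × ln(351.5/325) = 31.55 J/K.
Phase change: ΔS₂ = +mL/T_tr = 167 × 846 / 351.5 = 401.9 J/K.
ΔS_total = (31.55) + (401.9) = 433 J/K.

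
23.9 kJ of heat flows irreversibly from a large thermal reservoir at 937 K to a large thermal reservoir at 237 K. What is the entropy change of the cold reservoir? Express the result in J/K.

ΔS_cold = 101 J/K

The cold reservoir gains heat Q, so ΔS_cold = +Q/T_C = 23900/237 = 101 J/K.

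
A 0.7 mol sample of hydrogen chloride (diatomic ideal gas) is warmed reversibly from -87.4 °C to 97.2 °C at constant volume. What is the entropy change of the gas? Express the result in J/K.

In kelvin: T₁ = 185.75 K, T₂ = 370.35 K. At constant volume, ΔS = nC_V ln(T₂/T₁) with C_V = 5R/2 = 20.79 J mol⁻¹ K⁻¹.
ΔS = 0.7 × 20.79 × ln(370.35/185.75) = 10 J/K.

ΔS = 10 J/K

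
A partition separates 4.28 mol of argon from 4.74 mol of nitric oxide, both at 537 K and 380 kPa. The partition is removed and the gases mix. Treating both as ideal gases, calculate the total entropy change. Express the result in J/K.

Mole fractions: x_A = 4.28/9.02 = 0.475, x_B = 0.525.
ΔS_mix = −R(n_A ln x_A + n_B ln x_B) = −8.314 × (4.28 ln 0.475 + 4.74 ln 0.525) = 51.9 J/K.

ΔS_mix = 51.9 J/K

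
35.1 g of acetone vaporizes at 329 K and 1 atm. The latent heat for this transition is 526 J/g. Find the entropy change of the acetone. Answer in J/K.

ΔS = 56.1 J/K

Heat absorbed by the substance: Q = mL = 35.1 × 526 = 18462.6 J.
At constant T, ΔS = Q_rev/T = 18462.6 / 329 = 56.1 J/K.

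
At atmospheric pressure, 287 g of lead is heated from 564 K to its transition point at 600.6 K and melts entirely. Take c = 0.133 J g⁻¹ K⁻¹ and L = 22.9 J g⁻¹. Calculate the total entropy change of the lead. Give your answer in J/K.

ΔS = 13.3 J/K

Warming step: ΔS₁ = m c ln(T_tr/T_i) = 287 × 0.133 × ln(600.6/564) = 2.4 J/K.
Phase change: ΔS₂ = +mL/T_tr = 287 × 22.9 / 600.6 = 10.94 J/K.
ΔS_total = (2.4) + (10.94) = 13.3 J/K.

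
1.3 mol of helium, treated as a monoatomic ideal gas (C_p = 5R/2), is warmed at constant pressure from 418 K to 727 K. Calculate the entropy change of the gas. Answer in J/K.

ΔS = 15 J/K

At constant pressure, ΔS = nC_p ln(T₂/T₁) with C_p = 5R/2 = 20.79 J mol⁻¹ K⁻¹.
ΔS = 1.3 × 20.79 × ln(727/418) = 15 J/K.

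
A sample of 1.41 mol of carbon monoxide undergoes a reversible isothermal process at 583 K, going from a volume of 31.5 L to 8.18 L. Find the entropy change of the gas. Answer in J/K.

For an isothermal ideal gas ΔS_gas = nR ln(V₂/V₁) = 1.41 × 8.314 × ln(8.18/31.5) = -15.8 J/K.

ΔS_gas = -15.8 J/K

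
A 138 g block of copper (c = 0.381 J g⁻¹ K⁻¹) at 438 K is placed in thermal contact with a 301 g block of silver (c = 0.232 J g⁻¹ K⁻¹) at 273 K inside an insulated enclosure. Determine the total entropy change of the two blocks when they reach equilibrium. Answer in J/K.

Energy balance: T_f = (m₁c₁T₁ + m₂c₂T₂)/(m₁c₁ + m₂c₂) = 343.87 K.
ΔS₁ = m₁c₁ ln(T_f/T₁) = 52.578 × ln(343.87/438) = -12.72 J/K.
ΔS₂ = m₂c₂ ln(T_f/T₂) = 69.832 × ln(343.87/273) = 16.12 J/K.
ΔS_total = -12.72 + 16.12 = 3.4 J/K.

ΔS_total = 3.4 J/K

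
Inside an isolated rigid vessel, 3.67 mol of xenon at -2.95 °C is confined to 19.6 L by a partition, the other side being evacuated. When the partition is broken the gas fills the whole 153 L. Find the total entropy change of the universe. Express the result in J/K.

For an ideal gas in free expansion Q = 0 and W = 0, so T is unchanged.
Entropy is a state function; using a reversible isothermal path, ΔS_gas = nR ln(V₂/V₁) = 3.67 × 8.314 × ln(153/19.6) = 62.7 J/K.
The insulated surroundings exchange no heat, so ΔS_surr = 0 and ΔS_universe = ΔS_gas.

ΔS_universe = 62.7 J/K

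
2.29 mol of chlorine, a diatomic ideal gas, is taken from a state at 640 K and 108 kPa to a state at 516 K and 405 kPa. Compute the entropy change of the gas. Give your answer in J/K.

ΔS = nC_p ln(T₂/T₁) − nR ln(P₂/P₁), with C_p = 7R/2 = 29.1 J mol⁻¹ K⁻¹ for a diatomic ideal gas.
ΔS = 2.29 × [29.1 × ln(516/640) − 8.314 × ln(405/108)] = -39.5 J/K.

ΔS = -39.5 J/K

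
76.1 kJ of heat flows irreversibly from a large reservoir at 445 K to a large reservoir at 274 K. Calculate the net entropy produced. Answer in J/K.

ΔS_hot = −Q/T_H = −76100/445 = -171 J/K and ΔS_cold = +Q/T_C = 76100/274 = 277.7 J/K.
ΔS_total = -171 + 277.7 = 107 J/K, positive as the second law requires.

ΔS_total = 107 J/K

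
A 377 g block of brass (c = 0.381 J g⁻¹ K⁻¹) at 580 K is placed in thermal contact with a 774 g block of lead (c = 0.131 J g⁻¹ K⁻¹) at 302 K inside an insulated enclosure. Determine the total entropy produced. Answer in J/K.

Energy balance: T_f = (m₁c₁T₁ + m₂c₂T₂)/(m₁c₁ + m₂c₂) = 464.96 K.
ΔS₁ = m₁c₁ ln(T_f/T₁) = 143.637 × ln(464.96/580) = -31.75 J/K.
ΔS₂ = m₂c₂ ln(T_f/T₂) = 101.394 × ln(464.96/302) = 43.75 J/K.
ΔS_total = -31.75 + 43.75 = 12 J/K.

ΔS_total = 12 J/K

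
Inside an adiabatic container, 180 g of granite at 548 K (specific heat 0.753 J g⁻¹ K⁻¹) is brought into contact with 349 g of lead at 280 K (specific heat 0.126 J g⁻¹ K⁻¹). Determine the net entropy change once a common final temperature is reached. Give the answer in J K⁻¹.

Energy balance: T_f = (m₁c₁T₁ + m₂c₂T₂)/(m₁c₁ + m₂c₂) = 482.35 K.
ΔS₁ = m₁c₁ ln(T_f/T₁) = 135.54 × ln(482.35/548) = -17.3 J/K.
ΔS₂ = m₂c₂ ln(T_f/T₂) = 43.974 × ln(482.35/280) = 23.92 J/K.
ΔS_total = -17.3 + 23.92 = 6.62 J/K.

ΔS_total = 6.62 J/K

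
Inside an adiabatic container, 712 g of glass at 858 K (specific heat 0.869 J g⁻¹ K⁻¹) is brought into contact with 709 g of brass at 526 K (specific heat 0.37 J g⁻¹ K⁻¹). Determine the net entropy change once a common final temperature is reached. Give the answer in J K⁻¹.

ΔS_total = 20.5 J/K

Energy balance: T_f = (m₁c₁T₁ + m₂c₂T₂)/(m₁c₁ + m₂c₂) = 759.15 K.
ΔS₁ = m₁c₁ ln(T_f/T₁) = 618.728 × ln(759.15/858) = -75.74 J/K.
ΔS₂ = m₂c₂ ln(T_f/T₂) = 262.33 × ln(759.15/526) = 96.25 J/K.
ΔS_total = -75.74 + 96.25 = 20.5 J/K.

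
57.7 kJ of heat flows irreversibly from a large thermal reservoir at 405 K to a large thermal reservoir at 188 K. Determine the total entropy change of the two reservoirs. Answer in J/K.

ΔS_hot = −Q/T_H = −57700/405 = -142.5 J/K and ΔS_cold = +Q/T_C = 57700/188 = 306.9 J/K.
ΔS_total = -142.5 + 306.9 = 164 J/K, positive as the second law requires.

ΔS_total = 164 J/K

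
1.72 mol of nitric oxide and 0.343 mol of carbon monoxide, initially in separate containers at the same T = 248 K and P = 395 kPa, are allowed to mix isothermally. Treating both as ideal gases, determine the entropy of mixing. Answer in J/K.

Mole fractions: x_A = 1.72/2.06 = 0.834, x_B = 0.166.
ΔS_mix = −R(n_A ln x_A + n_B ln x_B) = −8.314 × (1.72 ln 0.834 + 0.343 ln 0.166) = 7.72 J/K.

ΔS_mix = 7.72 J/K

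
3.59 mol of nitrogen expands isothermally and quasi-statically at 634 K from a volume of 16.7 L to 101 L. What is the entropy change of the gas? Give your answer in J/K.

For an isothermal ideal gas ΔS_gas = nR ln(V₂/V₁) = 3.59 × 8.314 × ln(101/16.7) = 53.7 J/K.

ΔS_gas = 53.7 J/K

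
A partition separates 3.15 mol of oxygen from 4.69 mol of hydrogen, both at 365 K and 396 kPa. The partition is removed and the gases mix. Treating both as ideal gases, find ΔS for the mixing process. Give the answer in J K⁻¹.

Mole fractions: x_A = 3.15/7.84 = 0.402, x_B = 0.598.
ΔS_mix = −R(n_A ln x_A + n_B ln x_B) = −8.314 × (3.15 ln 0.402 + 4.69 ln 0.598) = 43.9 J/K.

ΔS_mix = 43.9 J/K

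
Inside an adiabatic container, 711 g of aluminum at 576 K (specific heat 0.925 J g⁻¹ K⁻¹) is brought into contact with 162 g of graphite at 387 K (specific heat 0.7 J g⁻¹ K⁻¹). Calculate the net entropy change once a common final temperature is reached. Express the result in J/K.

ΔS_total = 6.96 J/K

Energy balance: T_f = (m₁c₁T₁ + m₂c₂T₂)/(m₁c₁ + m₂c₂) = 548.2 K.
ΔS₁ = m₁c₁ ln(T_f/T₁) = 657.675 × ln(548.2/576) = -32.53 J/K.
ΔS₂ = m₂c₂ ln(T_f/T₂) = 113.4 × ln(548.2/387) = 39.49 J/K.
ΔS_total = -32.53 + 39.49 = 6.96 J/K.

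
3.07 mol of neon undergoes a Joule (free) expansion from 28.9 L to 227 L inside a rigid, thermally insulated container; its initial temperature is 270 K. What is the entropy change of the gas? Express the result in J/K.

ΔS_gas = 52.6 J/K

For an ideal gas in free expansion Q = 0 and W = 0, so T is unchanged.
Entropy is a state function; using a reversible isothermal path, ΔS_gas = nR ln(V₂/V₁) = 3.07 × 8.314 × ln(227/28.9) = 52.6 J/K.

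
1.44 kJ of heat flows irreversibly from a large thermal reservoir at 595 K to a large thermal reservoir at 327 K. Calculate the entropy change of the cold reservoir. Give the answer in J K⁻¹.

The cold reservoir gains heat Q, so ΔS_cold = +Q/T_C = 1440/327 = 4.4 J/K.

ΔS_cold = 4.4 J/K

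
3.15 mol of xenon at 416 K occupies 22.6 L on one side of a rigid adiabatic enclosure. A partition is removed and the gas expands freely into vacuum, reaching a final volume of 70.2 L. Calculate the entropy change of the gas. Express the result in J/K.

No heat is exchanged and no work is done, so the ideal-gas temperature stays constant.
Entropy is a state function; using a reversible isothermal path, ΔS_gas = nR ln(V₂/V₁) = 3.15 × 8.314 × ln(70.2/22.6) = 29.7 J/K.

ΔS_gas = 29.7 J/K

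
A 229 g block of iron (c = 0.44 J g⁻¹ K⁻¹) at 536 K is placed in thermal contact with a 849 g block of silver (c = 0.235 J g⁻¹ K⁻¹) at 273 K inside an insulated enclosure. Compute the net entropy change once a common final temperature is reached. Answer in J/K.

ΔS_total = 16.1 J/K

Energy balance: T_f = (m₁c₁T₁ + m₂c₂T₂)/(m₁c₁ + m₂c₂) = 361.25 K.
ΔS₁ = m₁c₁ ln(T_f/T₁) = 100.76 × ln(361.25/536) = -39.76 J/K.
ΔS₂ = m₂c₂ ln(T_f/T₂) = 199.515 × ln(361.25/273) = 55.88 J/K.
ΔS_total = -39.76 + 55.88 = 16.1 J/K.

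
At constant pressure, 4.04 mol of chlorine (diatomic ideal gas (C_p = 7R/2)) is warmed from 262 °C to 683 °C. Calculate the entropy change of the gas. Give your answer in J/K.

ΔS = 68.2 J/K

In kelvin: T₁ = 535.15 K, T₂ = 956.15 K. At constant pressure, ΔS = nC_p ln(T₂/T₁) with C_p = 7R/2 = 29.1 J mol⁻¹ K⁻¹.
ΔS = 4.04 × 29.1 × ln(956.15/535.15) = 68.2 J/K.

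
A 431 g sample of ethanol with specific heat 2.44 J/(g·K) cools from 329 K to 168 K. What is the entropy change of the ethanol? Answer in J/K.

ΔS = ∫dQ_rev/T = m c ln(T₂/T₁) = 431 × 2.44 × ln(168/329) = -707 J/K.

ΔS = -707 J/K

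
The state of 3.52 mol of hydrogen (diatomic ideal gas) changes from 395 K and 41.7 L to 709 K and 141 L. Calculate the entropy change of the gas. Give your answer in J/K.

ΔS = 78.5 J/K

Entropy is a state function: ΔS = nC_V ln(T₂/T₁) + nR ln(V₂/V₁), with C_V = 5R/2 = 20.79 J mol⁻¹ K⁻¹ for a diatomic ideal gas.
ΔS = 3.52 × [20.79 × ln(709/395) + 8.314 × ln(141/41.7)] = 78.5 J/K.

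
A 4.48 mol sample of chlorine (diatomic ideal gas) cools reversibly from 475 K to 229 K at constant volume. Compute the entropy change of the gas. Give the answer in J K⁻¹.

At constant volume, ΔS = nC_V ln(T₂/T₁) with C_V = 5R/2 = 20.79 J mol⁻¹ K⁻¹.
ΔS = 4.48 × 20.79 × ln(229/475) = -67.9 J/K.

ΔS = -67.9 J/K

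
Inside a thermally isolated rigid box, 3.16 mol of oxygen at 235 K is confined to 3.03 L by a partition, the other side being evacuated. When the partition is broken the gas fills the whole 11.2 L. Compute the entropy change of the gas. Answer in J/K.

For an ideal gas in free expansion Q = 0 and W = 0, so T is unchanged.
Entropy is a state function; using a reversible isothermal path, ΔS_gas = nR ln(V₂/V₁) = 3.16 × 8.314 × ln(11.2/3.03) = 34.3 J/K.

ΔS_gas = 34.3 J/K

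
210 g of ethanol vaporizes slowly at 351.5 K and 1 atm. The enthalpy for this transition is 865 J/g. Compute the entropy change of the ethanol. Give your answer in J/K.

ΔS = 517 J/K

Heat absorbed by the substance: Q = mL = 210 × 865 = 181650 J.
At constant T, ΔS = Q_rev/T = 181650 / 351.5 = 517 J/K.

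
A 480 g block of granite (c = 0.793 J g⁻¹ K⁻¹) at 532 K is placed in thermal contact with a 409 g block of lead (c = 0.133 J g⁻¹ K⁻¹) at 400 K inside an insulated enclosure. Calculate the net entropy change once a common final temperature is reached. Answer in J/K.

Energy balance: T_f = (m₁c₁T₁ + m₂c₂T₂)/(m₁c₁ + m₂c₂) = 515.49 K.
ΔS₁ = m₁c₁ ln(T_f/T₁) = 380.64 × ln(515.49/532) = -12 J/K.
ΔS₂ = m₂c₂ ln(T_f/T₂) = 54.397 × ln(515.49/400) = 13.8 J/K.
ΔS_total = -12 + 13.8 = 1.8 J/K.

ΔS_total = 1.8 J/K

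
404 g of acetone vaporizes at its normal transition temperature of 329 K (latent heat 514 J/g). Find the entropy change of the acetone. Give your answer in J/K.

Heat absorbed by the substance: Q = mL = 404 × 514 = 207656 J.
At constant T, ΔS = Q_rev/T = 207656 / 329 = 631 J/K.

ΔS = 631 J/K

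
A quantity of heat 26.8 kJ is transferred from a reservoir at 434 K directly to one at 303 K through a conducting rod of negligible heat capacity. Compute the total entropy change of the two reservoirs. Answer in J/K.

ΔS_hot = −Q/T_H = −26800/434 = -61.75 J/K and ΔS_cold = +Q/T_C = 26800/303 = 88.45 J/K.
ΔS_total = -61.75 + 88.45 = 26.7 J/K, positive as the second law requires.

ΔS_total = 26.7 J/K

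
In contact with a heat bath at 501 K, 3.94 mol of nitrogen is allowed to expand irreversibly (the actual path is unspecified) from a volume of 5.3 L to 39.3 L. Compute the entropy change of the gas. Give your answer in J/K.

Entropy is a state function, so ΔS_gas depends only on the end states.
For an isothermal ideal gas ΔS_gas = nR ln(V₂/V₁) = 3.94 × 8.314 × ln(39.3/5.3) = 65.6 J/K.

ΔS_gas = 65.6 J/K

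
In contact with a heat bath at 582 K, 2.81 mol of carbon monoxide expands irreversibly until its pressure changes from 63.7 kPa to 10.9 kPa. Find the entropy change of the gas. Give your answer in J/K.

Entropy is a state function, so ΔS_gas depends only on the end states.
For an isothermal ideal gas ΔS_gas = nR ln(P₁/P₂) = 2.81 × 8.314 × ln(63.7/10.9) = 41.2 J/K.

ΔS_gas = 41.2 J/K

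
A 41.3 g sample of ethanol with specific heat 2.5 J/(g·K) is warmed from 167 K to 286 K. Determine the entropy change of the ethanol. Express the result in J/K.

ΔS = 55.5 J/K

ΔS = ∫dQ_rev/T = m c ln(T₂/T₁) = 41.3 × 2.5 × ln(286/167) = 55.5 J/K.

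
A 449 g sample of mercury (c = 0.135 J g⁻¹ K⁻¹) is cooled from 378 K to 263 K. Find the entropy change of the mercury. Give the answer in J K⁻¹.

ΔS = -22 J/K

ΔS = ∫dQ_rev/T = m c ln(T₂/T₁) = 449 × 0.135 × ln(263/378) = -22 J/K.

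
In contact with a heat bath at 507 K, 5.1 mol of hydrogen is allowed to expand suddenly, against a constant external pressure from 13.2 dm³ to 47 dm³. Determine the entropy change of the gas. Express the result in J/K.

ΔS_gas = 53.8 J/K

Entropy is a state function, so ΔS_gas depends only on the end states.
For an isothermal ideal gas ΔS_gas = nR ln(V₂/V₁) = 5.1 × 8.314 × ln(47/13.2) = 53.8 J/K.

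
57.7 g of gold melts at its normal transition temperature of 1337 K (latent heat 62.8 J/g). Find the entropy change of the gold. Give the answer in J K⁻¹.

Heat absorbed by the substance: Q = mL = 57.7 × 62.8 = 3623.56 J.
At constant T, ΔS = Q_rev/T = 3623.56 / 1337 = 2.71 J/K.

ΔS = 2.71 J/K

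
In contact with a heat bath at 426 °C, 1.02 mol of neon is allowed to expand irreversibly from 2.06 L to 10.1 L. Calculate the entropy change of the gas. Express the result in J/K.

ΔS_gas = 13.5 J/K

Entropy is a state function, so ΔS_gas depends only on the end states.
For an isothermal ideal gas ΔS_gas = nR ln(V₂/V₁) = 1.02 × 8.314 × ln(10.1/2.06) = 13.5 J/K.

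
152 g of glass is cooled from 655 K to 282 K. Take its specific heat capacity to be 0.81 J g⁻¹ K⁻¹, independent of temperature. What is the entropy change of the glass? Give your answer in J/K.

ΔS = ∫dQ_rev/T = m c ln(T₂/T₁) = 152 × 0.81 × ln(282/655) = -104 J/K.

ΔS = -104 J/K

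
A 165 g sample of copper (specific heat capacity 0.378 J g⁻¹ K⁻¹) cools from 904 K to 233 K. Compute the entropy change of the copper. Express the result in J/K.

ΔS = ∫dQ_rev/T = m c ln(T₂/T₁) = 165 × 0.378 × ln(233/904) = -84.6 J/K.

ΔS = -84.6 J/K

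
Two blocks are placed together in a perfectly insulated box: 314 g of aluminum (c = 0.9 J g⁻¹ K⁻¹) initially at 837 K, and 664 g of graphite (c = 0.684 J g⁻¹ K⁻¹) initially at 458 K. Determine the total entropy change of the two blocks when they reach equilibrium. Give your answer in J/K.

ΔS_total = 32.7 J/K

Energy balance: T_f = (m₁c₁T₁ + m₂c₂T₂)/(m₁c₁ + m₂c₂) = 603.37 K.
ΔS₁ = m₁c₁ ln(T_f/T₁) = 282.6 × ln(603.37/837) = -92.49 J/K.
ΔS₂ = m₂c₂ ln(T_f/T₂) = 454.176 × ln(603.37/458) = 125.2 J/K.
ΔS_total = -92.49 + 125.2 = 32.7 J/K.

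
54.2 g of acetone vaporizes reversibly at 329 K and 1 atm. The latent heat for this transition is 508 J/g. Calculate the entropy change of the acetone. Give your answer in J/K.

Heat absorbed by the substance: Q = mL = 54.2 × 508 = 27533.6 J.
At constant T, ΔS = Q_rev/T = 27533.6 / 329 = 83.7 J/K.

ΔS = 83.7 J/K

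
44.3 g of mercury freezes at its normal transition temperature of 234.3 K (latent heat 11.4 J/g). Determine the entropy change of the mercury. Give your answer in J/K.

ΔS = -2.16 J/K

Heat released by the substance: Q = −mL = −44.3 × 11.4 = −505.02 J.
At constant T, ΔS = Q_rev/T = −505.02 / 234.3 = -2.16 J/K.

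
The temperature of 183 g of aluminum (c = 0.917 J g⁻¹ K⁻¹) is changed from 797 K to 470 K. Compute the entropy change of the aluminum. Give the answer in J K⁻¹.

ΔS = -88.6 J/K

ΔS = ∫dQ_rev/T = m c ln(T₂/T₁) = 183 × 0.917 × ln(470/797) = -88.6 J/K.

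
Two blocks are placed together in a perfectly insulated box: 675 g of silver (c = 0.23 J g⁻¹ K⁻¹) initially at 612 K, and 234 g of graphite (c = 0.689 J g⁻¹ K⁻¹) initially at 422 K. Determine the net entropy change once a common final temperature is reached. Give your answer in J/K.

Energy balance: T_f = (m₁c₁T₁ + m₂c₂T₂)/(m₁c₁ + m₂c₂) = 515.21 K.
ΔS₁ = m₁c₁ ln(T_f/T₁) = 155.25 × ln(515.21/612) = -26.729 J/K.
ΔS₂ = m₂c₂ ln(T_f/T₂) = 161.226 × ln(515.21/422) = 32.175 J/K.
ΔS_total = -26.729 + 32.175 = 5.45 J/K.

ΔS_total = 5.45 J/K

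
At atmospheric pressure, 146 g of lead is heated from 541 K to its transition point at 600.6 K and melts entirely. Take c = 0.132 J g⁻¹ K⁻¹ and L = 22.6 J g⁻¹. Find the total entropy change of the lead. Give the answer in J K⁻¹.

ΔS = 7.51 J/K

Warming step: ΔS₁ = m c ln(T_tr/T_i) = 146 × 0.132 × ln(600.6/541) = 2.014 J/K.
Phase change: ΔS₂ = +mL/T_tr = 146 × 22.6 / 600.6 = 5.494 J/K.
ΔS_total = (2.014) + (5.494) = 7.51 J/K.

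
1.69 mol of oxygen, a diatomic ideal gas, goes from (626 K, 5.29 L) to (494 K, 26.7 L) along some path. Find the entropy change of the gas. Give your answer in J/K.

Entropy is a state function: ΔS = nC_V ln(T₂/T₁) + nR ln(V₂/V₁), with C_V = 5R/2 = 20.79 J mol⁻¹ K⁻¹ for a diatomic ideal gas.
ΔS = 1.69 × [20.79 × ln(494/626) + 8.314 × ln(26.7/5.29)] = 14.4 J/K.

ΔS = 14.4 J/K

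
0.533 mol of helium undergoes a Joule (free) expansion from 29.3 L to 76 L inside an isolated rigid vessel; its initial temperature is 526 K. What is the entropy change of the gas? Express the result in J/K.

ΔS_gas = 4.22 J/K

For an ideal gas in free expansion Q = 0 and W = 0, so T is unchanged.
Entropy is a state function; using a reversible isothermal path, ΔS_gas = nR ln(V₂/V₁) = 0.533 × 8.314 × ln(76/29.3) = 4.22 J/K.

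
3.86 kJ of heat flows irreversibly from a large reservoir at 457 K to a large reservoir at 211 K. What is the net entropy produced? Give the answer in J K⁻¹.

ΔS_total = 9.85 J/K

ΔS_hot = −Q/T_H = −3860/457 = -8.4464 J/K and ΔS_cold = +Q/T_C = 3860/211 = 18.294 J/K.
ΔS_total = -8.4464 + 18.294 = 9.85 J/K, positive as the second law requires.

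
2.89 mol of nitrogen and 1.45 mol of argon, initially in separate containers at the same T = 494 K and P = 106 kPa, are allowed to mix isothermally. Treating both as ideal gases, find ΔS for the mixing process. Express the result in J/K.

ΔS_mix = 23 J/K

Mole fractions: x_A = 2.89/4.34 = 0.666, x_B = 0.334.
ΔS_mix = −R(n_A ln x_A + n_B ln x_B) = −8.314 × (2.89 ln 0.666 + 1.45 ln 0.334) = 23 J/K.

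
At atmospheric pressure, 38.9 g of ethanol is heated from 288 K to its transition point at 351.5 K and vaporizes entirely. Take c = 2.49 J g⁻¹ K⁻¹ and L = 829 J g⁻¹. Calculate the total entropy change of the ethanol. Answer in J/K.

ΔS = 111 J/K

Warming step: ΔS₁ = m c ln(T_tr/T_i) = 38.9 × 2.49 × ln(351.5/288) = 19.3 J/K.
Phase change: ΔS₂ = +mL/T_tr = 38.9 × 829 / 351.5 = 91.74 J/K.
ΔS_total = (19.3) + (91.74) = 111 J/K.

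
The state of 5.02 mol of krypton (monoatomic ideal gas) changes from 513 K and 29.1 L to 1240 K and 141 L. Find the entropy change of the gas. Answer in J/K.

ΔS = 121 J/K

Entropy is a state function: ΔS = nC_V ln(T₂/T₁) + nR ln(V₂/V₁), with C_V = 3R/2 = 12.47 J mol⁻¹ K⁻¹ for a monoatomic ideal gas.
ΔS = 5.02 × [12.47 × ln(1240/513) + 8.314 × ln(141/29.1)] = 121 J/K.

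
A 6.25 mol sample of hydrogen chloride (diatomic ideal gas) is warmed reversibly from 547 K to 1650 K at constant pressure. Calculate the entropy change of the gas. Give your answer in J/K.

ΔS = 201 J/K

At constant pressure, ΔS = nC_p ln(T₂/T₁) with C_p = 7R/2 = 29.1 J mol⁻¹ K⁻¹.
ΔS = 6.25 × 29.1 × ln(1650/547) = 201 J/K.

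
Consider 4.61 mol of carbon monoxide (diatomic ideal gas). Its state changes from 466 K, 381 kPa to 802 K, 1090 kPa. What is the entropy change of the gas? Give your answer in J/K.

ΔS = nC_p ln(T₂/T₁) − nR ln(P₂/P₁), with C_p = 7R/2 = 29.1 J mol⁻¹ K⁻¹ for a diatomic ideal gas.
ΔS = 4.61 × [29.1 × ln(802/466) − 8.314 × ln(1090/381)] = 32.5 J/K.

ΔS = 32.5 J/K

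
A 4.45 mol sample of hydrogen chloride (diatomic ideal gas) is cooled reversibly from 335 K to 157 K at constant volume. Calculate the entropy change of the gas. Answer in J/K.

At constant volume, ΔS = nC_V ln(T₂/T₁) with C_V = 5R/2 = 20.79 J mol⁻¹ K⁻¹.
ΔS = 4.45 × 20.79 × ln(157/335) = -70.1 J/K.

ΔS = -70.1 J/K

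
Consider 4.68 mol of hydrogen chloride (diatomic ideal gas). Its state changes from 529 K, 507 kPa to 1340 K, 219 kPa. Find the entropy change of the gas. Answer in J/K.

ΔS = nC_p ln(T₂/T₁) − nR ln(P₂/P₁), with C_p = 7R/2 = 29.1 J mol⁻¹ K⁻¹ for a diatomic ideal gas.
ΔS = 4.68 × [29.1 × ln(1340/529) − 8.314 × ln(219/507)] = 159 J/K.

ΔS = 159 J/K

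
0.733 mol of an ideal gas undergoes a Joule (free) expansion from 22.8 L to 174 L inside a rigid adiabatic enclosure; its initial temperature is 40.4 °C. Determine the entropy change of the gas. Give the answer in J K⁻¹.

ΔS_gas = 12.4 J/K

For an ideal gas in free expansion Q = 0 and W = 0, so T is unchanged.
Entropy is a state function; using a reversible isothermal path, ΔS_gas = nR ln(V₂/V₁) = 0.733 × 8.314 × ln(174/22.8) = 12.4 J/K.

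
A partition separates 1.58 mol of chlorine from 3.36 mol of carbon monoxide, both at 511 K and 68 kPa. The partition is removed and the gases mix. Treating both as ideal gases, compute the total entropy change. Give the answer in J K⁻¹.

ΔS_mix = 25.7 J/K

Mole fractions: x_A = 1.58/4.94 = 0.32, x_B = 0.68.
ΔS_mix = −R(n_A ln x_A + n_B ln x_B) = −8.314 × (1.58 ln 0.32 + 3.36 ln 0.68) = 25.7 J/K.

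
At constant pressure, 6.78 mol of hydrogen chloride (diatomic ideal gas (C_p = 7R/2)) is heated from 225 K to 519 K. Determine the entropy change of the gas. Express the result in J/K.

ΔS = 165 J/K

At constant pressure, ΔS = nC_p ln(T₂/T₁) with C_p = 7R/2 = 29.1 J mol⁻¹ K⁻¹.
ΔS = 6.78 × 29.1 × ln(519/225) = 165 J/K.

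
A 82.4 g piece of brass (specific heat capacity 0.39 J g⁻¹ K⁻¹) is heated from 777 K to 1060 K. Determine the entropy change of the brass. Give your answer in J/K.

ΔS = 9.98 J/K

ΔS = ∫dQ_rev/T = m c ln(T₂/T₁) = 82.4 × 0.39 × ln(1060/777) = 9.98 J/K.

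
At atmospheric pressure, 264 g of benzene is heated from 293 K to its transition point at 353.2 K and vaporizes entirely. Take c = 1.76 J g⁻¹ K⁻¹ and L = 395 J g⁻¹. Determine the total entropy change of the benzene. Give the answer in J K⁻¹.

Warming step: ΔS₁ = m c ln(T_tr/T_i) = 264 × 1.76 × ln(353.2/293) = 86.82 J/K.
Phase change: ΔS₂ = +mL/T_tr = 264 × 395 / 353.2 = 295.2 J/K.
ΔS_total = (86.82) + (295.2) = 382 J/K.

ΔS = 382 J/K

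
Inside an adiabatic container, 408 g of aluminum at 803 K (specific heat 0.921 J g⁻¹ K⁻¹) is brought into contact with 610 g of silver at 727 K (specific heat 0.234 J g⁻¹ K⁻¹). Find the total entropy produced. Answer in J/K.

ΔS_total = 0.504 J/K

Energy balance: T_f = (m₁c₁T₁ + m₂c₂T₂)/(m₁c₁ + m₂c₂) = 782.08 K.
ΔS₁ = m₁c₁ ln(T_f/T₁) = 375.768 × ln(782.08/803) = -9.9204 J/K.
ΔS₂ = m₂c₂ ln(T_f/T₂) = 142.74 × ln(782.08/727) = 10.424 J/K.
ΔS_total = -9.9204 + 10.424 = 0.504 J/K.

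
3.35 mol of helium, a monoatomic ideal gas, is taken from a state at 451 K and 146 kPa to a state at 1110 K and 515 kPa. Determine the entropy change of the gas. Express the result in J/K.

ΔS = 27.6 J/K

ΔS = nC_p ln(T₂/T₁) − nR ln(P₂/P₁), with C_p = 5R/2 = 20.79 J mol⁻¹ K⁻¹ for a monoatomic ideal gas.
ΔS = 3.35 × [20.79 × ln(1110/451) − 8.314 × ln(515/146)] = 27.6 J/K.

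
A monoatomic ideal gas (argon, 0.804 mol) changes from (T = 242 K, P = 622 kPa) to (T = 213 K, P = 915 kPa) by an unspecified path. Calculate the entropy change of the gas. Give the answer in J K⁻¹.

ΔS = -4.71 J/K

ΔS = nC_p ln(T₂/T₁) − nR ln(P₂/P₁), with C_p = 5R/2 = 20.79 J mol⁻¹ K⁻¹ for a monoatomic ideal gas.
ΔS = 0.804 × [20.79 × ln(213/242) − 8.314 × ln(915/622)] = -4.71 J/K.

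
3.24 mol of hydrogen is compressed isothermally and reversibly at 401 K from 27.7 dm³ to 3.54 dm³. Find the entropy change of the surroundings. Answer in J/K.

ΔS_surr = 55.4 J/K

For an isothermal ideal gas ΔS_gas = nR ln(V₂/V₁) = 3.24 × 8.314 × ln(3.54/27.7) = -55.4 J/K.
The process is reversible, so ΔS_surr = −ΔS_gas = 55.4 J/K and ΔS_universe = 0.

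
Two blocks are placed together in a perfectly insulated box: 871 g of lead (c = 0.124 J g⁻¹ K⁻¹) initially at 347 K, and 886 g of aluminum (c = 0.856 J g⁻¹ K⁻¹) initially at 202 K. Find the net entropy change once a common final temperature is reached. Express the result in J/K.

Energy balance: T_f = (m₁c₁T₁ + m₂c₂T₂)/(m₁c₁ + m₂c₂) = 220.08 K.
ΔS₁ = m₁c₁ ln(T_f/T₁) = 108.004 × ln(220.08/347) = -49.18 J/K.
ΔS₂ = m₂c₂ ln(T_f/T₂) = 758.416 × ln(220.08/202) = 65 J/K.
ΔS_total = -49.18 + 65 = 15.8 J/K.

ΔS_total = 15.8 J/K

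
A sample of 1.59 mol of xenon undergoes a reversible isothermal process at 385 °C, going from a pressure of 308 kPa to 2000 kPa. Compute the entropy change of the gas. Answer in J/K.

ΔS_gas = -24.7 J/K

For an isothermal ideal gas ΔS_gas = nR ln(P₁/P₂) = 1.59 × 8.314 × ln(308/2000) = -24.7 J/K.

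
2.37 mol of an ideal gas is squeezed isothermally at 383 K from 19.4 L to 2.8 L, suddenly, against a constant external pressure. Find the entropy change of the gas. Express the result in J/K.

ΔS_gas = -38.1 J/K

Entropy is a state function, so ΔS_gas depends only on the end states.
For an isothermal ideal gas ΔS_gas = nR ln(V₂/V₁) = 2.37 × 8.314 × ln(2.8/19.4) = -38.1 J/K.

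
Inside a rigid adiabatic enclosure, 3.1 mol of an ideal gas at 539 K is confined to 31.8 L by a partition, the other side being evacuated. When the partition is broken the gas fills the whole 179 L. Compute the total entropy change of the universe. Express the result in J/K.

For an ideal gas in free expansion Q = 0 and W = 0, so T is unchanged.
Entropy is a state function; using a reversible isothermal path, ΔS_gas = nR ln(V₂/V₁) = 3.1 × 8.314 × ln(179/31.8) = 44.5 J/K.
The insulated surroundings exchange no heat, so ΔS_surr = 0 and ΔS_universe = ΔS_gas.

ΔS_universe = 44.5 J/K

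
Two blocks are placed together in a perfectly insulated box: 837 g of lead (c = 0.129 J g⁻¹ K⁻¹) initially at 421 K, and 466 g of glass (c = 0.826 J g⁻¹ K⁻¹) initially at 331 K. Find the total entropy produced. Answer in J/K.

ΔS_total = 2.55 J/K

Energy balance: T_f = (m₁c₁T₁ + m₂c₂T₂)/(m₁c₁ + m₂c₂) = 350.72 K.
ΔS₁ = m₁c₁ ln(T_f/T₁) = 107.973 × ln(350.72/421) = -19.72 J/K.
ΔS₂ = m₂c₂ ln(T_f/T₂) = 384.916 × ln(350.72/331) = 22.27 J/K.
ΔS_total = -19.72 + 22.27 = 2.55 J/K.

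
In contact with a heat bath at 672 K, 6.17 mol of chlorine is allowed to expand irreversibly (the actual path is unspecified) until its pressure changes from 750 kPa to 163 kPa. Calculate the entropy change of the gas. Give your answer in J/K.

Entropy is a state function, so ΔS_gas depends only on the end states.
For an isothermal ideal gas ΔS_gas = nR ln(P₁/P₂) = 6.17 × 8.314 × ln(750/163) = 78.3 J/K.

ΔS_gas = 78.3 J/K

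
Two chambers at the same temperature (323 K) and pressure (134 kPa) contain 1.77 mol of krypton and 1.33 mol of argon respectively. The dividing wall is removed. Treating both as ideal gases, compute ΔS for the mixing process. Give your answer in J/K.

Mole fractions: x_A = 1.77/3.1 = 0.571, x_B = 0.429.
ΔS_mix = −R(n_A ln x_A + n_B ln x_B) = −8.314 × (1.77 ln 0.571 + 1.33 ln 0.429) = 17.6 J/K.

ΔS_mix = 17.6 J/K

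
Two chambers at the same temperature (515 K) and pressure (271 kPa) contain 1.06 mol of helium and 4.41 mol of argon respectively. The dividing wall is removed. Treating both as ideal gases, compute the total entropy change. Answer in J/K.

Mole fractions: x_A = 1.06/5.47 = 0.194, x_B = 0.806.
ΔS_mix = −R(n_A ln x_A + n_B ln x_B) = −8.314 × (1.06 ln 0.194 + 4.41 ln 0.806) = 22.4 J/K.

ΔS_mix = 22.4 J/K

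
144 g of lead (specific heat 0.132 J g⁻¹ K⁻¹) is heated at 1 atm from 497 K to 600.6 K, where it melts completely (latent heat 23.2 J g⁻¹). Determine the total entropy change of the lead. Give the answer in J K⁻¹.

Warming step: ΔS₁ = m c ln(T_tr/T_i) = 144 × 0.132 × ln(600.6/497) = 3.599 J/K.
Phase change: ΔS₂ = +mL/T_tr = 144 × 23.2 / 600.6 = 5.562 J/K.
ΔS_total = (3.599) + (5.562) = 9.16 J/K.

ΔS = 9.16 J/K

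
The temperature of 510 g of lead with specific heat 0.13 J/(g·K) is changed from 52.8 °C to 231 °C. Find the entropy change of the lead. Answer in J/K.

ΔS = 28.9 J/K

In kelvin: T₁ = 325.95 K, T₂ = 504.15 K. ΔS = ∫dQ_rev/T = m c ln(T₂/T₁) = 510 × 0.13 × ln(504.15/325.95) = 28.9 J/K.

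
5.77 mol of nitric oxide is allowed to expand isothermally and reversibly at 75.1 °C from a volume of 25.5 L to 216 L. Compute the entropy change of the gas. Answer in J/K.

For an isothermal ideal gas ΔS_gas = nR ln(V₂/V₁) = 5.77 × 8.314 × ln(216/25.5) = 102 J/K.

ΔS_gas = 102 J/K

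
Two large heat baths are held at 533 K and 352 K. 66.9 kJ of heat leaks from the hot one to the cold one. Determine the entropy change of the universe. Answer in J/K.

ΔS_hot = −Q/T_H = −66900/533 = -125.52 J/K and ΔS_cold = +Q/T_C = 66900/352 = 190.06 J/K.
ΔS_total = -125.52 + 190.06 = 64.5 J/K, positive as the second law requires.

ΔS_total = 64.5 J/K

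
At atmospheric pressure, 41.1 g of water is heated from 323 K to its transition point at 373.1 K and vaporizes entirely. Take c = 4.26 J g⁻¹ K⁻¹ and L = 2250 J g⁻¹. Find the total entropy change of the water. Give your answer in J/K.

Warming step: ΔS₁ = m c ln(T_tr/T_i) = 41.1 × 4.26 × ln(373.1/323) = 25.25 J/K.
Phase change: ΔS₂ = +mL/T_tr = 41.1 × 2250 / 373.1 = 247.9 J/K.
ΔS_total = (25.25) + (247.9) = 273 J/K.

ΔS = 273 J/K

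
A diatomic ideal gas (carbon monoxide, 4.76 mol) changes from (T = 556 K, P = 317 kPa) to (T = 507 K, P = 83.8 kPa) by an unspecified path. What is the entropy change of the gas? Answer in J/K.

ΔS = 39.9 J/K

ΔS = nC_p ln(T₂/T₁) − nR ln(P₂/P₁), with C_p = 7R/2 = 29.1 J mol⁻¹ K⁻¹ for a diatomic ideal gas.
ΔS = 4.76 × [29.1 × ln(507/556) − 8.314 × ln(83.8/317)] = 39.9 J/K.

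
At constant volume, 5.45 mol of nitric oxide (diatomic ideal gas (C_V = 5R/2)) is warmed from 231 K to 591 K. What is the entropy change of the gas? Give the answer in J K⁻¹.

At constant volume, ΔS = nC_V ln(T₂/T₁) with C_V = 5R/2 = 20.79 J mol⁻¹ K⁻¹.
ΔS = 5.45 × 20.79 × ln(591/231) = 106 J/K.

ΔS = 106 J/K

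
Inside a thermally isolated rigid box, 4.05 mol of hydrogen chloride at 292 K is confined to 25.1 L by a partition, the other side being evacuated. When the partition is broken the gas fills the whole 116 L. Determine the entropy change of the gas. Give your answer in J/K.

For an ideal gas in free expansion Q = 0 and W = 0, so T is unchanged.
Entropy is a state function; using a reversible isothermal path, ΔS_gas = nR ln(V₂/V₁) = 4.05 × 8.314 × ln(116/25.1) = 51.5 J/K.

ΔS_gas = 51.5 J/K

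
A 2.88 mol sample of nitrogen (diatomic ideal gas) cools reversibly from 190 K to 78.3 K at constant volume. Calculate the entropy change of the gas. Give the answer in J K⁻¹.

At constant volume, ΔS = nC_V ln(T₂/T₁) with C_V = 5R/2 = 20.79 J mol⁻¹ K⁻¹.
ΔS = 2.88 × 20.79 × ln(78.3/190) = -53.1 J/K.

ΔS = -53.1 J/K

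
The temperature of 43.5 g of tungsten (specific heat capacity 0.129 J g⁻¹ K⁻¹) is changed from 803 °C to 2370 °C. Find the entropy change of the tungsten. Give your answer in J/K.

In kelvin: T₁ = 1076.15 K, T₂ = 2643.15 K. ΔS = ∫dQ_rev/T = m c ln(T₂/T₁) = 43.5 × 0.129 × ln(2643.15/1076.15) = 5.04 J/K.

ΔS = 5.04 J/K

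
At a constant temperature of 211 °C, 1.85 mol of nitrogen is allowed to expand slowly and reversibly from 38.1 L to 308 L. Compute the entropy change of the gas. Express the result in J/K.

ΔS_gas = 32.1 J/K

For an isothermal ideal gas ΔS_gas = nR ln(V₂/V₁) = 1.85 × 8.314 × ln(308/38.1) = 32.1 J/K.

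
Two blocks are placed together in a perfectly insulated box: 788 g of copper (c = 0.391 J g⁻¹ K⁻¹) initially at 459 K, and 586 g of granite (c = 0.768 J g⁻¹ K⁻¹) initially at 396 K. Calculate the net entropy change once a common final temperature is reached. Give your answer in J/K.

ΔS_total = 2.01 J/K

Energy balance: T_f = (m₁c₁T₁ + m₂c₂T₂)/(m₁c₁ + m₂c₂) = 421.6 K.
ΔS₁ = m₁c₁ ln(T_f/T₁) = 308.108 × ln(421.6/459) = -26.19 J/K.
ΔS₂ = m₂c₂ ln(T_f/T₂) = 450.048 × ln(421.6/396) = 28.2 J/K.
ΔS_total = -26.19 + 28.2 = 2.01 J/K.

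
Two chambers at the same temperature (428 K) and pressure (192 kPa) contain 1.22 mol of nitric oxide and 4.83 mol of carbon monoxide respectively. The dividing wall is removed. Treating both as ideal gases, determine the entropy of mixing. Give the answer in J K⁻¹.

Mole fractions: x_A = 1.22/6.05 = 0.202, x_B = 0.798.
ΔS_mix = −R(n_A ln x_A + n_B ln x_B) = −8.314 × (1.22 ln 0.202 + 4.83 ln 0.798) = 25.3 J/K.

ΔS_mix = 25.3 J/K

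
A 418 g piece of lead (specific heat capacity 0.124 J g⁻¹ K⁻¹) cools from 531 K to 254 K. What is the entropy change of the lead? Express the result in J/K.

ΔS = -38.2 J/K

ΔS = ∫dQ_rev/T = m c ln(T₂/T₁) = 418 × 0.124 × ln(254/531) = -38.2 J/K.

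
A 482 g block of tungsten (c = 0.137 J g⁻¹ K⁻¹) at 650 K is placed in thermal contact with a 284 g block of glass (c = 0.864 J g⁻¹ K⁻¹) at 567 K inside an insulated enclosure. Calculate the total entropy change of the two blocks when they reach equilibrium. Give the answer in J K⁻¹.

Energy balance: T_f = (m₁c₁T₁ + m₂c₂T₂)/(m₁c₁ + m₂c₂) = 584.6 K.
ΔS₁ = m₁c₁ ln(T_f/T₁) = 66.034 × ln(584.6/650) = -7.003 J/K.
ΔS₂ = m₂c₂ ln(T_f/T₂) = 245.376 × ln(584.6/567) = 7.501 J/K.
ΔS_total = -7.003 + 7.501 = 0.498 J/K.

ΔS_total = 0.498 J/K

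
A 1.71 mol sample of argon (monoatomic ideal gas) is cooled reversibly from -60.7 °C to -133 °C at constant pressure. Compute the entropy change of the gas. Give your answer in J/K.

In kelvin: T₁ = 212.45 K, T₂ = 140.15 K. At constant pressure, ΔS = nC_p ln(T₂/T₁) with C_p = 5R/2 = 20.79 J mol⁻¹ K⁻¹.
ΔS = 1.71 × 20.79 × ln(140.15/212.45) = -14.8 J/K.

ΔS = -14.8 J/K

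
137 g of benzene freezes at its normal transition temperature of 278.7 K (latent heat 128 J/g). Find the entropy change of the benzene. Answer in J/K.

ΔS = -62.9 J/K

Heat released by the substance: Q = −mL = −137 × 128 = −17536 J.
At constant T, ΔS = Q_rev/T = −17536 / 278.7 = -62.9 J/K.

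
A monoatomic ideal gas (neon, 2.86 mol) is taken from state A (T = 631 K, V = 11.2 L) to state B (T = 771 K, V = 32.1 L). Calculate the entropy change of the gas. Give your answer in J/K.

Entropy is a state function: ΔS = nC_V ln(T₂/T₁) + nR ln(V₂/V₁), with C_V = 3R/2 = 12.47 J mol⁻¹ K⁻¹ for a monoatomic ideal gas.
ΔS = 2.86 × [12.47 × ln(771/631) + 8.314 × ln(32.1/11.2)] = 32.2 J/K.

ΔS = 32.2 J/K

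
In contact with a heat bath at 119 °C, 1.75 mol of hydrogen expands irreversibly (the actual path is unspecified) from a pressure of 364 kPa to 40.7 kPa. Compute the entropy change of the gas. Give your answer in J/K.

Entropy is a state function, so ΔS_gas depends only on the end states.
For an isothermal ideal gas ΔS_gas = nR ln(P₁/P₂) = 1.75 × 8.314 × ln(364/40.7) = 31.9 J/K.

ΔS_gas = 31.9 J/K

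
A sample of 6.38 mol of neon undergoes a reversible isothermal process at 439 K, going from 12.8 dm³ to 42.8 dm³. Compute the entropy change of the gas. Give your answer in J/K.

ΔS_gas = 64 J/K

For an isothermal ideal gas ΔS_gas = nR ln(V₂/V₁) = 6.38 × 8.314 × ln(42.8/12.8) = 64 J/K.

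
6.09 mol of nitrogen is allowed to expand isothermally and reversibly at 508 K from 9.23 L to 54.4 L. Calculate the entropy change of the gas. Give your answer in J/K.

ΔS_gas = 89.8 J/K

For an isothermal ideal gas ΔS_gas = nR ln(V₂/V₁) = 6.09 × 8.314 × ln(54.4/9.23) = 89.8 J/K.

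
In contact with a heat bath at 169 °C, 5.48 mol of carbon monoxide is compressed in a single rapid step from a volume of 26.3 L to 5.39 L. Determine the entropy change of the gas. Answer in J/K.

ΔS_gas = -72.2 J/K

Entropy is a state function, so ΔS_gas depends only on the end states.
For an isothermal ideal gas ΔS_gas = nR ln(V₂/V₁) = 5.48 × 8.314 × ln(5.39/26.3) = -72.2 J/K.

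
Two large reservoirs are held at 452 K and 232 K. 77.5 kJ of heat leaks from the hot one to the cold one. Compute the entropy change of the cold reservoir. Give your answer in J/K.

ΔS_cold = 334 J/K

The cold reservoir gains heat Q, so ΔS_cold = +Q/T_C = 77500/232 = 334 J/K.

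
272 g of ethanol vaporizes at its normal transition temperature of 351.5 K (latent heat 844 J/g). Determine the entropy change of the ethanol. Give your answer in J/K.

ΔS = 653 J/K

Heat absorbed by the substance: Q = mL = 272 × 844 = 229568 J.
At constant T, ΔS = Q_rev/T = 229568 / 351.5 = 653 J/K.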